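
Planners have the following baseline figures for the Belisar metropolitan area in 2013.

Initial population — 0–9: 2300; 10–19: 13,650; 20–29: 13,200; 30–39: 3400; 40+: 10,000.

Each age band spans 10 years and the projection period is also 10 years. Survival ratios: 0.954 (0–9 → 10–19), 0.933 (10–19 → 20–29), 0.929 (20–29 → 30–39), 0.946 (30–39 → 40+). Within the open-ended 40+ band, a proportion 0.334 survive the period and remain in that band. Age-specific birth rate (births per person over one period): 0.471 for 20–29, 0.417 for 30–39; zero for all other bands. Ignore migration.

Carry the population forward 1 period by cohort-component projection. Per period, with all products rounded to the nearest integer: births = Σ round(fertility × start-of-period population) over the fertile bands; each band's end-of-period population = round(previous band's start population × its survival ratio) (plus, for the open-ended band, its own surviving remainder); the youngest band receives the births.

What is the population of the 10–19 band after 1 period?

2194

Let group 1 be 0–9 through group 5 = 40+.
Period 1.
Births: 13200 × 0.471 = 6217, 3400 × 0.417 = 1418 → total 7635
Group 2: 2300 × 0.954 = 2194
Group 3: 13650 × 0.933 = 12735
Group 4: 13200 × 0.929 = 12263
Group 5: 3400 × 0.946 + 10000 × 0.334 = 3216 + 3340 = 6556
Giving 7635 / 2194 / 12735 / 12263 / 6556.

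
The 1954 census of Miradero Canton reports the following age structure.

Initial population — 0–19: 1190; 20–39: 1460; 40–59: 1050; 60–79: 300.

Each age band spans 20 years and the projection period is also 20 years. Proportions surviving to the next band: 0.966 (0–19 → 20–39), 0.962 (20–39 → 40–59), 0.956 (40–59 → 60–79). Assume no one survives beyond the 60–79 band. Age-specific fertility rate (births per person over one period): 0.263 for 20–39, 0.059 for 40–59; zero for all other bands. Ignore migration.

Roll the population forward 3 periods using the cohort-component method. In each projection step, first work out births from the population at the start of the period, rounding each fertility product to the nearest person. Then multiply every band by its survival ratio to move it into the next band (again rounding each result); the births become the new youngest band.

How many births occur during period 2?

After projecting period 1:
Births: 1460 * 0.263 = 384, 1050 * 0.059 = 62 → 446
20–39: 1190 * 0.966 = 1150
40–59: 1460 * 0.962 = 1405
60–79: 1050 * 0.956 = 1004
Population now: 0–19=446, 20–39=1150, 40–59=1405, 60–79=1004
After projecting period 2:
Births: 1150 * 0.263 = 302, 1405 * 0.059 = 83 → 385
20–39: 446 * 0.966 = 431
40–59: 1150 * 0.962 = 1106
60–79: 1405 * 0.956 = 1343
Population now: 0–19=385, 20–39=431, 40–59=1106, 60–79=1343

385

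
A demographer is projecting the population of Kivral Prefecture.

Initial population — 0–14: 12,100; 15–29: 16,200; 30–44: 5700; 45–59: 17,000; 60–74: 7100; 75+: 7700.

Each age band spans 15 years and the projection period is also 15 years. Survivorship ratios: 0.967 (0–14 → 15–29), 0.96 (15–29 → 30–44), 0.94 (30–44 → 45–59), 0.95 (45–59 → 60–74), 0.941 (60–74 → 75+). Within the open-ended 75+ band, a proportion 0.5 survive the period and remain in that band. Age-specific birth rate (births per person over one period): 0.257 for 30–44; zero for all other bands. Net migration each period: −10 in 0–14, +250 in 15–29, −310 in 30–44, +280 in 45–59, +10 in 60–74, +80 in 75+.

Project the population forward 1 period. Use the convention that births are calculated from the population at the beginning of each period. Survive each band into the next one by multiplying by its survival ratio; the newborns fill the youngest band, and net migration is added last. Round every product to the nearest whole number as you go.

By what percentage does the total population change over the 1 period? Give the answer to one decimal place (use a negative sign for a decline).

-7.2

(Groups numbered youngest = 1 to oldest = 6.)
After projecting period 1:
Births: 5700 × 0.257 = 1465
Group 2: 12100 × 0.967 = 11701
Group 3: 16200 × 0.96 = 15552
Group 4: 5700 × 0.94 = 5358
Group 5: 17000 × 0.95 = 16150
Group 6: 7100 × 0.941 + 7700 × 0.5 = 6681 + 3850 = 10531
Net migration: Group 1 − 10 → 1455; Group 2 + 250 → 11951; Group 3 − 310 → 15242; Group 4 + 280 → 5638; Group 5 + 10 → 16160; Group 6 + 80 → 10611
→ [1455, 11951, 15242, 5638, 16160, 10611]
Total: 65800 → 61057; change = -4743; percentage change = -7.2%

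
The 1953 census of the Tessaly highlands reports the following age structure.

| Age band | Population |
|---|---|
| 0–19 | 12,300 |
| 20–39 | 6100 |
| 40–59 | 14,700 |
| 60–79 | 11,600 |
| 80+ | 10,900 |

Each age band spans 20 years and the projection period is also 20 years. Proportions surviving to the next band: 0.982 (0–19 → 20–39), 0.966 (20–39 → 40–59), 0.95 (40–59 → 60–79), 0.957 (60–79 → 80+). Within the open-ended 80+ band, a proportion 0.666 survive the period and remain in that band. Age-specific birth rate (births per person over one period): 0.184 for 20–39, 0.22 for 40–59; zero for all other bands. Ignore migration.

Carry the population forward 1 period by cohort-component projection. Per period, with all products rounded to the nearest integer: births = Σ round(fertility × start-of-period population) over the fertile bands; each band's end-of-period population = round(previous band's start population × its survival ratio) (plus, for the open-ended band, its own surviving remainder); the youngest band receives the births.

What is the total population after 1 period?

— Period 1 —
Births: 6100 × 0.184 = 1122 ; 14700 × 0.22 = 3234 → total 4356
20–39: 12300 × 0.982 = 12079
40–59: 6100 × 0.966 = 5893
60–79: 14700 × 0.95 = 13965
80+: 11600 × 0.957 + 10900 × 0.666 = 11101 + 7259 = 18360
Population now: 0–19=4356, 20–39=12079, 40–59=5893, 60–79=13965, 80+=18360
Total after period 1: 4356 + 12079 + 5893 + 13965 + 18360 = 54653

54653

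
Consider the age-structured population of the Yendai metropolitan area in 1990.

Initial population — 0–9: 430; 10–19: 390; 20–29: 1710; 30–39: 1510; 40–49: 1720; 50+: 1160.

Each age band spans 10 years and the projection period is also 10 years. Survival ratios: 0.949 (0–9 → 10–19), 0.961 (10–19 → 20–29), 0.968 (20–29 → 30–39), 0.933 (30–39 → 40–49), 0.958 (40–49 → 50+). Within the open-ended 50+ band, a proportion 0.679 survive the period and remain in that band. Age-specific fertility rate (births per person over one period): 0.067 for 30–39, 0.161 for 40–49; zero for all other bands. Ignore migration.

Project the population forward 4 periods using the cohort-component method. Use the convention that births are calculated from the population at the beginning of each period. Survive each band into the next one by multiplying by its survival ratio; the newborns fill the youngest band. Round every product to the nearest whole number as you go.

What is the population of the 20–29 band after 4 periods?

308

— Period 1 —
Births: 1510 × 0.067 = 101  |  1720 × 0.161 = 277 ⇒ total 378
10–19: 430 × 0.949 = 408
20–29: 390 × 0.961 = 375
30–39: 1710 × 0.968 = 1655
40–49: 1510 × 0.933 = 1409
50+: 1720 × 0.958 + 1160 × 0.679 = 1648 + 788 = 2436
End of period: [378, 408, 375, 1655, 1409, 2436]
— Period 2 —
Births: 1655 × 0.067 = 111  |  1409 × 0.161 = 227 ⇒ total 338
10–19: 378 × 0.949 = 359
20–29: 408 × 0.961 = 392
30–39: 375 × 0.968 = 363
40–49: 1655 × 0.933 = 1544
50+: 1409 × 0.958 + 2436 × 0.679 = 1350 + 1654 = 3004
End of period: [338, 359, 392, 363, 1544, 3004]
— Period 3 —
Births: 363 × 0.067 = 24  |  1544 × 0.161 = 249 ⇒ total 273
10–19: 338 × 0.949 = 321
20–29: 359 × 0.961 = 345
30–39: 392 × 0.968 = 379
40–49: 363 × 0.933 = 339
50+: 1544 × 0.958 + 3004 × 0.679 = 1479 + 2040 = 3519
End of period: [273, 321, 345, 379, 339, 3519]
— Period 4 —
Births: 379 × 0.067 = 25  |  339 × 0.161 = 55 ⇒ total 80
10–19: 273 × 0.949 = 259
20–29: 321 × 0.961 = 308
30–39: 345 × 0.968 = 334
40–49: 379 × 0.933 = 354
50+: 339 × 0.958 + 3519 × 0.679 = 325 + 2389 = 2714
End of period: [80, 259, 308, 334, 354, 2714]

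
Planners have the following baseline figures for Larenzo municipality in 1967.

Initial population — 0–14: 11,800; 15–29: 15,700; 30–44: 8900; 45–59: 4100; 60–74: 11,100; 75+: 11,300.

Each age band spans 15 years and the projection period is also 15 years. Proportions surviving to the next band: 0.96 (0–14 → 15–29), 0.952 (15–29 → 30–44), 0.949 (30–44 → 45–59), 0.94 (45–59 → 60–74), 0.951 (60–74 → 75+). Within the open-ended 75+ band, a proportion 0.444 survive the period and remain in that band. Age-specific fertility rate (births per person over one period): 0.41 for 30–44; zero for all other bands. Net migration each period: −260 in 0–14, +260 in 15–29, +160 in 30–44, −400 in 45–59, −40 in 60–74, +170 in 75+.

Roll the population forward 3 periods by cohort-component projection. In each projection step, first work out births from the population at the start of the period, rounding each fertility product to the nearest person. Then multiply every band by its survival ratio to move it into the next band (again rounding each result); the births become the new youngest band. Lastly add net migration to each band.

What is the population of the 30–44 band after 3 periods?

Period 1.
Births: 8900 × 0.41 = 3649
15–29: 11800 × 0.96 = 11328
30–44: 15700 × 0.952 = 14946
45–59: 8900 × 0.949 = 8446
60–74: 4100 × 0.94 = 3854
75+: 11100 × 0.951 + 11300 × 0.444 = 10556 + 5017 = 15573
Net migration: 0–14 − 260 → 3389; 15–29 + 260 → 11588; 30–44 + 160 → 15106; 45–59 − 400 → 8046; 60–74 − 40 → 3814; 75+ + 170 → 15743
→ [3389, 11588, 15106, 8046, 3814, 15743]
Period 2.
Births: 15106 × 0.41 = 6193
15–29: 3389 × 0.96 = 3253
30–44: 11588 × 0.952 = 11032
45–59: 15106 × 0.949 = 14336
60–74: 8046 × 0.94 = 7563
75+: 3814 × 0.951 + 15743 × 0.444 = 3627 + 6990 = 10617
Net migration: 0–14 − 260 → 5933; 15–29 + 260 → 3513; 30–44 + 160 → 11192; 45–59 − 400 → 13936; 60–74 − 40 → 7523; 75+ + 170 → 10787
→ [5933, 3513, 11192, 13936, 7523, 10787]
Period 3.
Births: 11192 × 0.41 = 4589
15–29: 5933 × 0.96 = 5696
30–44: 3513 × 0.952 = 3344
45–59: 11192 × 0.949 = 10621
60–74: 13936 × 0.94 = 13100
75+: 7523 × 0.951 + 10787 × 0.444 = 7154 + 4789 = 11943
Net migration: 0–14 − 260 → 4329; 15–29 + 260 → 5956; 30–44 + 160 → 3504; 45–59 − 400 → 10221; 60–74 − 40 → 13060; 75+ + 170 → 12113
→ [4329, 5956, 3504, 10221, 13060, 12113]

3504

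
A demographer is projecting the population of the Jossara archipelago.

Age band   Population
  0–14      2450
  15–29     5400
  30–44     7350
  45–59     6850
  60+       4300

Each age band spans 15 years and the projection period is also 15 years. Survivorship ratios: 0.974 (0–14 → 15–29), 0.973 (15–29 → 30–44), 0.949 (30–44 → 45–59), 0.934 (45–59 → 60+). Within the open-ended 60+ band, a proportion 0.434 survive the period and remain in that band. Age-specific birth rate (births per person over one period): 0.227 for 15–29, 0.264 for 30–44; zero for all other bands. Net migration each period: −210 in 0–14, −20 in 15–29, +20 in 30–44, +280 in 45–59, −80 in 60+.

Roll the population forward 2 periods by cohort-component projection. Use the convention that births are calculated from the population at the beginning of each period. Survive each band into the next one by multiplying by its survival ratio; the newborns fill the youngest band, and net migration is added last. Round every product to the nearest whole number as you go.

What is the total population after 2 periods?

After projecting period 1:
Births: 5400 × 0.227 = 1226  |  7350 × 0.264 = 1940 → 3166
15–29: 2450 × 0.974 = 2386
30–44: 5400 × 0.973 = 5254
45–59: 7350 × 0.949 = 6975
60+: 6850 × 0.934 + 4300 × 0.434 = 6398 + 1866 = 8264
Net migration: 0–14 − 210 → 2956; 15–29 − 20 → 2366; 30–44 + 20 → 5274; 45–59 + 280 → 7255; 60+ − 80 → 8184
End of period: [2956, 2366, 5274, 7255, 8184]
After projecting period 2:
Births: 2366 × 0.227 = 537  |  5274 × 0.264 = 1392 → 1929
15–29: 2956 × 0.974 = 2879
30–44: 2366 × 0.973 = 2302
45–59: 5274 × 0.949 = 5005
60+: 7255 × 0.934 + 8184 × 0.434 = 6776 + 3552 = 10328
Net migration: 0–14 − 210 → 1719; 15–29 − 20 → 2859; 30–44 + 20 → 2322; 45–59 + 280 → 5285; 60+ − 80 → 10248
End of period: [1719, 2859, 2322, 5285, 10248]
Total after period 2: 1719 + 2859 + 2322 + 5285 + 10248 = 22433

22433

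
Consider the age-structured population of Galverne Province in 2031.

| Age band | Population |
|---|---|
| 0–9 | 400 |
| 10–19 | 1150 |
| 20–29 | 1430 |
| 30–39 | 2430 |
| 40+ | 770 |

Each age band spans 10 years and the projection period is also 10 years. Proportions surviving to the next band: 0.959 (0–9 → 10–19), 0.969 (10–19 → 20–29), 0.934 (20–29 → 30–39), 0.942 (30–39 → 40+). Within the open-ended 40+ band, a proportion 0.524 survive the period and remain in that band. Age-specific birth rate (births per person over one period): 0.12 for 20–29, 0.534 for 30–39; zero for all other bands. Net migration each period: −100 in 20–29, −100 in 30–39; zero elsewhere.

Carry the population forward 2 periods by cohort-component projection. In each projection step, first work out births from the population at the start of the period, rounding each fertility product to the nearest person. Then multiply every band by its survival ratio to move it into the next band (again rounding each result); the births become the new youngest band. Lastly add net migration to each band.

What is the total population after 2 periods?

(Bands numbered youngest = 1 to oldest = 5.)
After projecting period 1:
Births: 1430 * 0.12 = 172, 2430 * 0.534 = 1298 → total 1470
Band 2: 400 * 0.959 = 384
Band 3: 1150 * 0.969 = 1114
Band 4: 1430 * 0.934 = 1336
Band 5: 2430 * 0.942 + 770 * 0.524 = 2289 + 403 = 2692
Net migration: Band 3 − 100 → 1014; Band 4 − 100 → 1236
Population now: 0–9=1470, 10–19=384, 20–29=1014, 30–39=1236, 40+=2692
After projecting period 2:
Births: 1014 * 0.12 = 122, 1236 * 0.534 = 660 → total 782
Band 2: 1470 * 0.959 = 1410
Band 3: 384 * 0.969 = 372
Band 4: 1014 * 0.934 = 947
Band 5: 1236 * 0.942 + 2692 * 0.524 = 1164 + 1411 = 2575
Net migration: Band 3 − 100 → 272; Band 4 − 100 → 847
Population now: 0–9=782, 10–19=1410, 20–29=272, 30–39=847, 40+=2575
Total after period 2: 782 + 1410 + 272 + 847 + 2575 = 5886

5886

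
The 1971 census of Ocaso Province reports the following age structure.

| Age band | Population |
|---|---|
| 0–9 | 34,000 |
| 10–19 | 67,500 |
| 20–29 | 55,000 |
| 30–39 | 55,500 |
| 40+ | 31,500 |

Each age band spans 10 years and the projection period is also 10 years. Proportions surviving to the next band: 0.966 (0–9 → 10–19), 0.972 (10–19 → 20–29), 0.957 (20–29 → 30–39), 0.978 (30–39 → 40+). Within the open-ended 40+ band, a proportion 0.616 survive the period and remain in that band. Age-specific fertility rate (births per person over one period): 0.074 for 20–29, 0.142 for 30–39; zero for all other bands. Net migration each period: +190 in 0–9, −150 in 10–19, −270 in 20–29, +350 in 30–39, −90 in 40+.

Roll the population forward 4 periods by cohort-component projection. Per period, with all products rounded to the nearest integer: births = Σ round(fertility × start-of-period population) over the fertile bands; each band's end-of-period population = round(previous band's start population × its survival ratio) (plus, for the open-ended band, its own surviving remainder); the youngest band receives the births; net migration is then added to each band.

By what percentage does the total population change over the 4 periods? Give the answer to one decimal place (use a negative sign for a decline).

Let band 1 be 0–9 through band 5 = 40+.
Period 1:
Births: 55000 × 0.074 = 4070  |  55500 × 0.142 = 7881 — total 11951
Band 2: 34000 × 0.966 = 32844
Band 3: 67500 × 0.972 = 65610
Band 4: 55000 × 0.957 = 52635
Band 5: 55500 × 0.978 + 31500 × 0.616 = 54279 + 19404 = 73683
Net migration: Band 1 + 190 → 12141; Band 2 − 150 → 32694; Band 3 − 270 → 65340; Band 4 + 350 → 52985; Band 5 − 90 → 73593
End of period: [12141, 32694, 65340, 52985, 73593]
Period 2:
Births: 65340 × 0.074 = 4835  |  52985 × 0.142 = 7524 — total 12359
Band 2: 12141 × 0.966 = 11728
Band 3: 32694 × 0.972 = 31779
Band 4: 65340 × 0.957 = 62530
Band 5: 52985 × 0.978 + 73593 × 0.616 = 51819 + 45333 = 97152
Net migration: Band 1 + 190 → 12549; Band 2 − 150 → 11578; Band 3 − 270 → 31509; Band 4 + 350 → 62880; Band 5 − 90 → 97062
End of period: [12549, 11578, 31509, 62880, 97062]
Period 3:
Births: 31509 × 0.074 = 2332  |  62880 × 0.142 = 8929 — total 11261
Band 2: 12549 × 0.966 = 12122
Band 3: 11578 × 0.972 = 11254
Band 4: 31509 × 0.957 = 30154
Band 5: 62880 × 0.978 + 97062 × 0.616 = 61497 + 59790 = 121287
Net migration: Band 1 + 190 → 11451; Band 2 − 150 → 11972; Band 3 − 270 → 10984; Band 4 + 350 → 30504; Band 5 − 90 → 121197
End of period: [11451, 11972, 10984, 30504, 121197]
Period 4:
Births: 10984 × 0.074 = 813  |  30504 × 0.142 = 4332 — total 5145
Band 2: 11451 × 0.966 = 11062
Band 3: 11972 × 0.972 = 11637
Band 4: 10984 × 0.957 = 10512
Band 5: 30504 × 0.978 + 121197 × 0.616 = 29833 + 74657 = 104490
Net migration: Band 1 + 190 → 5335; Band 2 − 150 → 10912; Band 3 − 270 → 11367; Band 4 + 350 → 10862; Band 5 − 90 → 104400
End of period: [5335, 10912, 11367, 10862, 104400]
Total: 243500 → 142876; change = -100624; percentage change = -41.3%

-41.3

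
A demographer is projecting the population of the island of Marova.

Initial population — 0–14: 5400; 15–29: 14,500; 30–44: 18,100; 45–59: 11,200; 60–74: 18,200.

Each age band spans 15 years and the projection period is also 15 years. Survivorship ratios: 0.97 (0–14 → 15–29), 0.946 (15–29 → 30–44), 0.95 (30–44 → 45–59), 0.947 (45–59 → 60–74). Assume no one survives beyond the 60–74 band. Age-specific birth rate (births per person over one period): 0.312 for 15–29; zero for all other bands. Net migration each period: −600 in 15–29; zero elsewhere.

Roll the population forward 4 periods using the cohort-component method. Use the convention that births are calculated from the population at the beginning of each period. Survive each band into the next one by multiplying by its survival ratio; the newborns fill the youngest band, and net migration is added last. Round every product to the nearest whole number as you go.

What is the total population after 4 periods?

8911

Call the groups 1 to 5, youngest first.
Period 1.
Births: 14500 × 0.312 = 4524
Group 2: 5400 × 0.97 = 5238
Group 3: 14500 × 0.946 = 13717
Group 4: 18100 × 0.95 = 17195
Group 5: 11200 × 0.947 = 10606
Net migration: Group 2 − 600 → 4638
End of period: [4524, 4638, 13717, 17195, 10606]
Period 2.
Births: 4638 × 0.312 = 1447
Group 2: 4524 × 0.97 = 4388
Group 3: 4638 × 0.946 = 4388
Group 4: 13717 × 0.95 = 13031
Group 5: 17195 × 0.947 = 16284
Net migration: Group 2 − 600 → 3788
End of period: [1447, 3788, 4388, 13031, 16284]
Period 3.
Births: 3788 × 0.312 = 1182
Group 2: 1447 × 0.97 = 1404
Group 3: 3788 × 0.946 = 3583
Group 4: 4388 × 0.95 = 4169
Group 5: 13031 × 0.947 = 12340
Net migration: Group 2 − 600 → 804
End of period: [1182, 804, 3583, 4169, 12340]
Period 4.
Births: 804 × 0.312 = 251
Group 2: 1182 × 0.97 = 1147
Group 3: 804 × 0.946 = 761
Group 4: 3583 × 0.95 = 3404
Group 5: 4169 × 0.947 = 3948
Net migration: Group 2 − 600 → 547
End of period: [251, 547, 761, 3404, 3948]
Total after period 4: 251 + 547 + 761 + 3404 + 3948 = 8911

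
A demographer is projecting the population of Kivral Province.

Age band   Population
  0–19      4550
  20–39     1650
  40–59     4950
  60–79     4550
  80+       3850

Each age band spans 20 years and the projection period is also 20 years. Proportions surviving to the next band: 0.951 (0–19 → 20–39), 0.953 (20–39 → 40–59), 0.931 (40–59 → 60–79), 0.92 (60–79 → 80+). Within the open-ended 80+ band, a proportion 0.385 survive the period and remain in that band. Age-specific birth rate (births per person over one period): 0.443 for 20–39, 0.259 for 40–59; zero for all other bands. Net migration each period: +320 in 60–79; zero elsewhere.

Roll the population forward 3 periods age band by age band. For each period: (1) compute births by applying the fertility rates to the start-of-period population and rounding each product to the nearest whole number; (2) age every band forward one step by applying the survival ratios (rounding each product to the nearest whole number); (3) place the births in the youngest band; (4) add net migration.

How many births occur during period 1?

Call the bands 1 to 5, youngest first.
After projecting period 1:
Births: 1650 × 0.443 = 731, 4950 × 0.259 = 1282 — total 2013
Band 2: 4550 × 0.951 = 4327
Band 3: 1650 × 0.953 = 1572
Band 4: 4950 × 0.931 = 4608
Band 5: 4550 × 0.92 + 3850 × 0.385 = 4186 + 1482 = 5668
Net migration: Band 4 + 320 → 4928
→ [2013, 4327, 1572, 4928, 5668]

2013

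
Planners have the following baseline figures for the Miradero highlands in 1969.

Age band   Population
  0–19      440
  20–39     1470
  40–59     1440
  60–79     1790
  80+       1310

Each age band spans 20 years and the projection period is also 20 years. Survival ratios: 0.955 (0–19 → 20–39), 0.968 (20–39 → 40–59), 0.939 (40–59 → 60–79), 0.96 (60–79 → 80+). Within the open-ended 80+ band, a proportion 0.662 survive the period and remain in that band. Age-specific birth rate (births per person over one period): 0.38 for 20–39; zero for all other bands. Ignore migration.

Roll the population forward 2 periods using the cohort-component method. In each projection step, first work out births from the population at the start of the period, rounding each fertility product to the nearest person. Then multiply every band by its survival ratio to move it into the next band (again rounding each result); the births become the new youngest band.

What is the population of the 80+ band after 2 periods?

Let group 1 be 0–19 through group 5 = 80+.
Period 1.
Births: 1470 × 0.38 = 559
Group 2: 440 × 0.955 = 420
Group 3: 1470 × 0.968 = 1423
Group 4: 1440 × 0.939 = 1352
Group 5: 1790 × 0.96 + 1310 × 0.662 = 1718 + 867 = 2585
Population now: 0–19=559, 20–39=420, 40–59=1423, 60–79=1352, 80+=2585
Period 2.
Births: 420 × 0.38 = 160
Group 2: 559 × 0.955 = 534
Group 3: 420 × 0.968 = 407
Group 4: 1423 × 0.939 = 1336
Group 5: 1352 × 0.96 + 2585 × 0.662 = 1298 + 1711 = 3009
Population now: 0–19=160, 20–39=534, 40–59=407, 60–79=1336, 80+=3009

3009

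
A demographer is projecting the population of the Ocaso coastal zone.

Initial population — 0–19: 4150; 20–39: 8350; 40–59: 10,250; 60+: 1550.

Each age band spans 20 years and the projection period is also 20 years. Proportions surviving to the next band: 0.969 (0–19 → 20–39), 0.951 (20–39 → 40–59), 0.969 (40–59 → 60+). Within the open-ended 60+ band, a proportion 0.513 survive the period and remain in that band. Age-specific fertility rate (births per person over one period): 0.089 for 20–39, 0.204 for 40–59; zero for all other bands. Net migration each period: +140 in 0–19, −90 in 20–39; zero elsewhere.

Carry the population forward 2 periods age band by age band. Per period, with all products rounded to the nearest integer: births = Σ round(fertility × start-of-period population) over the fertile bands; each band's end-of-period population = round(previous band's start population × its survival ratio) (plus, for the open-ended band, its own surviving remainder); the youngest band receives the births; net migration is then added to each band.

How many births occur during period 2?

Numbering the groups 1..4 from youngest to oldest:
After projecting period 1:
Births: 8350 × 0.089 = 743, 10250 × 0.204 = 2091 → total 2834
Group 2: 4150 × 0.969 = 4021
Group 3: 8350 × 0.951 = 7941
Group 4: 10250 × 0.969 + 1550 × 0.513 = 9932 + 795 = 10727
Net migration: Group 1 + 140 → 2974; Group 2 − 90 → 3931
End of period: [2974, 3931, 7941, 10727]
After projecting period 2:
Births: 3931 × 0.089 = 350, 7941 × 0.204 = 1620 → total 1970
Group 2: 2974 × 0.969 = 2882
Group 3: 3931 × 0.951 = 3738
Group 4: 7941 × 0.969 + 10727 × 0.513 = 7695 + 5503 = 13198
Net migration: Group 1 + 140 → 2110; Group 2 − 90 → 2792
End of period: [2110, 2792, 3738, 13198]

1970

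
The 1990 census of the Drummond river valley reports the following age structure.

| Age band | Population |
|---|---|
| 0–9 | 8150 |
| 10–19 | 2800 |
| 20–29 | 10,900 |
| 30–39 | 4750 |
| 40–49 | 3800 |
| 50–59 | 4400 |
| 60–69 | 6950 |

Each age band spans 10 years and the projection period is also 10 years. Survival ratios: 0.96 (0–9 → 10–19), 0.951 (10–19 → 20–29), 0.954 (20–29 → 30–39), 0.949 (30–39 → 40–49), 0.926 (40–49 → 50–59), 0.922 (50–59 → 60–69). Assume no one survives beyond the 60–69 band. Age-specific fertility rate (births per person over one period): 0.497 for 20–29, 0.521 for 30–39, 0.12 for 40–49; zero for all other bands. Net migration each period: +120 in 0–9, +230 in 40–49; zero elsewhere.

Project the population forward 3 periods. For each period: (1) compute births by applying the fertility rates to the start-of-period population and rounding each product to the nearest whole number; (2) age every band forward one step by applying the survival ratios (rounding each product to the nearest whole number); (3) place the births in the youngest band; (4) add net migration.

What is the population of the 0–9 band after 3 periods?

6354

Period 1:
Births: 10900 × 0.497 = 5417 ; 4750 × 0.521 = 2475 ; 3800 × 0.12 = 456 → total 8348
10–19: 8150 × 0.96 = 7824
20–29: 2800 × 0.951 = 2663
30–39: 10900 × 0.954 = 10399
40–49: 4750 × 0.949 = 4508
50–59: 3800 × 0.926 = 3519
60–69: 4400 × 0.922 = 4057
Net migration: 0–9 + 120 → 8468; 40–49 + 230 → 4738
End of period: [8468, 7824, 2663, 10399, 4738, 3519, 4057]
Period 2:
Births: 2663 × 0.497 = 1324 ; 10399 × 0.521 = 5418 ; 4738 × 0.12 = 569 → total 7311
10–19: 8468 × 0.96 = 8129
20–29: 7824 × 0.951 = 7441
30–39: 2663 × 0.954 = 2541
40–49: 10399 × 0.949 = 9869
50–59: 4738 × 0.926 = 4387
60–69: 3519 × 0.922 = 3245
Net migration: 0–9 + 120 → 7431; 40–49 + 230 → 10099
End of period: [7431, 8129, 7441, 2541, 10099, 4387, 3245]
Period 3:
Births: 7441 × 0.497 = 3698 ; 2541 × 0.521 = 1324 ; 10099 × 0.12 = 1212 → total 6234
10–19: 7431 × 0.96 = 7134
20–29: 8129 × 0.951 = 7731
30–39: 7441 × 0.954 = 7099
40–49: 2541 × 0.949 = 2411
50–59: 10099 × 0.926 = 9352
60–69: 4387 × 0.922 = 4045
Net migration: 0–9 + 120 → 6354; 40–49 + 230 → 2641
End of period: [6354, 7134, 7731, 7099, 2641, 9352, 4045]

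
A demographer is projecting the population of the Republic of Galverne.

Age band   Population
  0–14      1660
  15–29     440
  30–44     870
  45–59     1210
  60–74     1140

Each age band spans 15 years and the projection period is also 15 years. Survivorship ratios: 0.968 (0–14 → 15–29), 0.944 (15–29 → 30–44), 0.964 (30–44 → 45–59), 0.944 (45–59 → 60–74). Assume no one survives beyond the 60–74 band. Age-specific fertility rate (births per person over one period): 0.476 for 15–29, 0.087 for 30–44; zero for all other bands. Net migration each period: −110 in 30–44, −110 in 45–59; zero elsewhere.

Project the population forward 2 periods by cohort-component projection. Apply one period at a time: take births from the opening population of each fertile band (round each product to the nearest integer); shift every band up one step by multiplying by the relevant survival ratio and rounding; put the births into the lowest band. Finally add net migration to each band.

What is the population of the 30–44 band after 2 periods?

1407

Call the bands 1 to 5, youngest first.
After projecting period 1:
Births: 440 * 0.476 = 209  |  870 * 0.087 = 76 → 285
Band 2: 1660 * 0.968 = 1607
Band 3: 440 * 0.944 = 415
Band 4: 870 * 0.964 = 839
Band 5: 1210 * 0.944 = 1142
Net migration: Band 3 − 110 → 305; Band 4 − 110 → 729
End of period: [285, 1607, 305, 729, 1142]
After projecting period 2:
Births: 1607 * 0.476 = 765  |  305 * 0.087 = 27 → 792
Band 2: 285 * 0.968 = 276
Band 3: 1607 * 0.944 = 1517
Band 4: 305 * 0.964 = 294
Band 5: 729 * 0.944 = 688
Net migration: Band 3 − 110 → 1407; Band 4 − 110 → 184
End of period: [792, 276, 1407, 184, 688]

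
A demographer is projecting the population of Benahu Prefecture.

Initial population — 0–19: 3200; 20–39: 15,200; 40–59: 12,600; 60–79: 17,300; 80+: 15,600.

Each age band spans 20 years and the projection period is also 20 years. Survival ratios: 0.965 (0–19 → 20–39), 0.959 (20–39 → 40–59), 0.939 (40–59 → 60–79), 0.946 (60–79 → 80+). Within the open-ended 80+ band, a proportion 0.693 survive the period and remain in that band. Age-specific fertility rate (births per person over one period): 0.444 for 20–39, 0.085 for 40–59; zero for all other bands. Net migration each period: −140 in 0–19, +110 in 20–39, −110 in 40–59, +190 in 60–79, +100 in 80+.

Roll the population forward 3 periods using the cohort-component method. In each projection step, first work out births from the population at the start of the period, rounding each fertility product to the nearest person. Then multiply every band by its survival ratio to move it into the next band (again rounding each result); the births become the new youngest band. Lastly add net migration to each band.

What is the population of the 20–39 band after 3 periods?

(Bands numbered youngest = 1 to oldest = 5.)
[period 1]
Births: 15200 * 0.444 = 6749 ; 12600 * 0.085 = 1071 → 7820
Band 2: 3200 * 0.965 = 3088
Band 3: 15200 * 0.959 = 14577
Band 4: 12600 * 0.939 = 11831
Band 5: 17300 * 0.946 + 15600 * 0.693 = 16366 + 10811 = 27177
Net migration: Band 1 − 140 → 7680; Band 2 + 110 → 3198; Band 3 − 110 → 14467; Band 4 + 190 → 12021; Band 5 + 100 → 27277
End of period: [7680, 3198, 14467, 12021, 27277]
[period 2]
Births: 3198 * 0.444 = 1420 ; 14467 * 0.085 = 1230 → 2650
Band 2: 7680 * 0.965 = 7411
Band 3: 3198 * 0.959 = 3067
Band 4: 14467 * 0.939 = 13585
Band 5: 12021 * 0.946 + 27277 * 0.693 = 11372 + 18903 = 30275
Net migration: Band 1 − 140 → 2510; Band 2 + 110 → 7521; Band 3 − 110 → 2957; Band 4 + 190 → 13775; Band 5 + 100 → 30375
End of period: [2510, 7521, 2957, 13775, 30375]
[period 3]
Births: 7521 * 0.444 = 3339 ; 2957 * 0.085 = 251 → 3590
Band 2: 2510 * 0.965 = 2422
Band 3: 7521 * 0.959 = 7213
Band 4: 2957 * 0.939 = 2777
Band 5: 13775 * 0.946 + 30375 * 0.693 = 13031 + 21050 = 34081
Net migration: Band 1 − 140 → 3450; Band 2 + 110 → 2532; Band 3 − 110 → 7103; Band 4 + 190 → 2967; Band 5 + 100 → 34181
End of period: [3450, 2532, 7103, 2967, 34181]

2532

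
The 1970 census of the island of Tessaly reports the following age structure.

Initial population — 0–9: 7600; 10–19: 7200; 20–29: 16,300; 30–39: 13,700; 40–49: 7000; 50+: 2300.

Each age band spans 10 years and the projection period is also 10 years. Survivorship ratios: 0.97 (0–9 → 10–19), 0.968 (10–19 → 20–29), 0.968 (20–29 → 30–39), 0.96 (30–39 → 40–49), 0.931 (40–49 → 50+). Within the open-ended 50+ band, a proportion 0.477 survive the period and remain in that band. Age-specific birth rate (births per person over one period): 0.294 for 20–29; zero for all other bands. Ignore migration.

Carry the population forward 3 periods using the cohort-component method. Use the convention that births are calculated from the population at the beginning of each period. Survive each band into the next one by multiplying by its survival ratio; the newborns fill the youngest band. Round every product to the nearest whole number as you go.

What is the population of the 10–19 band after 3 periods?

1988

Let band 1 be 0–9 through band 6 = 50+.
Period 1:
Births: 16300 × 0.294 = 4792
Band 2: 7600 × 0.97 = 7372
Band 3: 7200 × 0.968 = 6970
Band 4: 16300 × 0.968 = 15778
Band 5: 13700 × 0.96 = 13152
Band 6: 7000 × 0.931 + 2300 × 0.477 = 6517 + 1097 = 7614
→ [4792, 7372, 6970, 15778, 13152, 7614]
Period 2:
Births: 6970 × 0.294 = 2049
Band 2: 4792 × 0.97 = 4648
Band 3: 7372 × 0.968 = 7136
Band 4: 6970 × 0.968 = 6747
Band 5: 15778 × 0.96 = 15147
Band 6: 13152 × 0.931 + 7614 × 0.477 = 12245 + 3632 = 15877
→ [2049, 4648, 7136, 6747, 15147, 15877]
Period 3:
Births: 7136 × 0.294 = 2098
Band 2: 2049 × 0.97 = 1988
Band 3: 4648 × 0.968 = 4499
Band 4: 7136 × 0.968 = 6908
Band 5: 6747 × 0.96 = 6477
Band 6: 15147 × 0.931 + 15877 × 0.477 = 14102 + 7573 = 21675
→ [2098, 1988, 4499, 6908, 6477, 21675]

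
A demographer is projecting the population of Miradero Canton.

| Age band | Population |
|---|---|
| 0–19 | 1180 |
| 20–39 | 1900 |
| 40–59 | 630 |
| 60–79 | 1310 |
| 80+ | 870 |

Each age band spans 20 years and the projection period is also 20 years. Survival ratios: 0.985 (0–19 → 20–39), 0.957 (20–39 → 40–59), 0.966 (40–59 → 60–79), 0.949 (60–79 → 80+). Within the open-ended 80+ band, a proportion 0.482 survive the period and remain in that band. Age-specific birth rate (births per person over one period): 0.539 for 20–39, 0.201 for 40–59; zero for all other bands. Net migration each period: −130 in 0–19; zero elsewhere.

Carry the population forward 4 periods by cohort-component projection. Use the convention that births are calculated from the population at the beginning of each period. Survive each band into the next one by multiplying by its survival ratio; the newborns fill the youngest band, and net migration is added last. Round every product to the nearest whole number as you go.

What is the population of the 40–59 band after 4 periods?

— Period 1 —
Births: 1900 × 0.539 = 1024, 630 × 0.201 = 127 → total 1151
20–39: 1180 × 0.985 = 1162
40–59: 1900 × 0.957 = 1818
60–79: 630 × 0.966 = 609
80+: 1310 × 0.949 + 870 × 0.482 = 1243 + 419 = 1662
Net migration: 0–19 − 130 → 1021
Population now: 0–19=1021, 20–39=1162, 40–59=1818, 60–79=609, 80+=1662
— Period 2 —
Births: 1162 × 0.539 = 626, 1818 × 0.201 = 365 → total 991
20–39: 1021 × 0.985 = 1006
40–59: 1162 × 0.957 = 1112
60–79: 1818 × 0.966 = 1756
80+: 609 × 0.949 + 1662 × 0.482 = 578 + 801 = 1379
Net migration: 0–19 − 130 → 861
Population now: 0–19=861, 20–39=1006, 40–59=1112, 60–79=1756, 80+=1379
— Period 3 —
Births: 1006 × 0.539 = 542, 1112 × 0.201 = 224 → total 766
20–39: 861 × 0.985 = 848
40–59: 1006 × 0.957 = 963
60–79: 1112 × 0.966 = 1074
80+: 1756 × 0.949 + 1379 × 0.482 = 1666 + 665 = 2331
Net migration: 0–19 − 130 → 636
Population now: 0–19=636, 20–39=848, 40–59=963, 60–79=1074, 80+=2331
— Period 4 —
Births: 848 × 0.539 = 457, 963 × 0.201 = 194 → total 651
20–39: 636 × 0.985 = 626
40–59: 848 × 0.957 = 812
60–79: 963 × 0.966 = 930
80+: 1074 × 0.949 + 2331 × 0.482 = 1019 + 1124 = 2143
Net migration: 0–19 − 130 → 521
Population now: 0–19=521, 20–39=626, 40–59=812, 60–79=930, 80+=2143

812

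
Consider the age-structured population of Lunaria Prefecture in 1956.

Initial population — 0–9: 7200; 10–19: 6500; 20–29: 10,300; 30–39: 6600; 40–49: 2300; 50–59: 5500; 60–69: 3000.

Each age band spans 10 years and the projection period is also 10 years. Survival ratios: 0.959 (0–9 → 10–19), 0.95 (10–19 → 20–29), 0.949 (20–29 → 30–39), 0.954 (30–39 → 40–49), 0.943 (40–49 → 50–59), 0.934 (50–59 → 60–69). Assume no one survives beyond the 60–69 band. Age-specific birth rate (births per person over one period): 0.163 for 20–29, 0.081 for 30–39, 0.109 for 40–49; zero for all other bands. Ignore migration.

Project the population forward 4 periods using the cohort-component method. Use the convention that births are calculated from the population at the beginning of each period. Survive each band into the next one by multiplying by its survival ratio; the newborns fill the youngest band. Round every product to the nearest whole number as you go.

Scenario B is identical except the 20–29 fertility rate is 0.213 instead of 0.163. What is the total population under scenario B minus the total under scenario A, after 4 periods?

1253

After projecting period 1:
Births: 10300 × 0.163 = 1679 ; 6600 × 0.081 = 535 ; 2300 × 0.109 = 251 → total 2465
10–19: 7200 × 0.959 = 6905
20–29: 6500 × 0.95 = 6175
30–39: 10300 × 0.949 = 9775
40–49: 6600 × 0.954 = 6296
50–59: 2300 × 0.943 = 2169
60–69: 5500 × 0.934 = 5137
End of period: [2465, 6905, 6175, 9775, 6296, 2169, 5137]
After projecting period 2:
Births: 6175 × 0.163 = 1007 ; 9775 × 0.081 = 792 ; 6296 × 0.109 = 686 → total 2485
10–19: 2465 × 0.959 = 2364
20–29: 6905 × 0.95 = 6560
30–39: 6175 × 0.949 = 5860
40–49: 9775 × 0.954 = 9325
50–59: 6296 × 0.943 = 5937
60–69: 2169 × 0.934 = 2026
End of period: [2485, 2364, 6560, 5860, 9325, 5937, 2026]
After projecting period 3:
Births: 6560 × 0.163 = 1069 ; 5860 × 0.081 = 475 ; 9325 × 0.109 = 1016 → total 2560
10–19: 2485 × 0.959 = 2383
20–29: 2364 × 0.95 = 2246
30–39: 6560 × 0.949 = 6225
40–49: 5860 × 0.954 = 5590
50–59: 9325 × 0.943 = 8793
60–69: 5937 × 0.934 = 5545
End of period: [2560, 2383, 2246, 6225, 5590, 8793, 5545]
After projecting period 4:
Births: 2246 × 0.163 = 366 ; 6225 × 0.081 = 504 ; 5590 × 0.109 = 609 → total 1479
10–19: 2560 × 0.959 = 2455
20–29: 2383 × 0.95 = 2264
30–39: 2246 × 0.949 = 2131
40–49: 6225 × 0.954 = 5939
50–59: 5590 × 0.943 = 5271
60–69: 8793 × 0.934 = 8213
End of period: [1479, 2455, 2264, 2131, 5939, 5271, 8213]
Scenario A total after 4 periods: 27752
Scenario B projection —
After projecting period 1:
Births: 10300 × 0.213 = 2194 ; 6600 × 0.081 = 535 ; 2300 × 0.109 = 251 → total 2980
10–19: 7200 × 0.959 = 6905
20–29: 6500 × 0.95 = 6175
30–39: 10300 × 0.949 = 9775
40–49: 6600 × 0.954 = 6296
50–59: 2300 × 0.943 = 2169
60–69: 5500 × 0.934 = 5137
End of period: [2980, 6905, 6175, 9775, 6296, 2169, 5137]
After projecting period 2:
Births: 6175 × 0.213 = 1315 ; 9775 × 0.081 = 792 ; 6296 × 0.109 = 686 → total 2793
10–19: 2980 × 0.959 = 2858
20–29: 6905 × 0.95 = 6560
30–39: 6175 × 0.949 = 5860
40–49: 9775 × 0.954 = 9325
50–59: 6296 × 0.943 = 5937
60–69: 2169 × 0.934 = 2026
End of period: [2793, 2858, 6560, 5860, 9325, 5937, 2026]
After projecting period 3:
Births: 6560 × 0.213 = 1397 ; 5860 × 0.081 = 475 ; 9325 × 0.109 = 1016 → total 2888
10–19: 2793 × 0.959 = 2678
20–29: 2858 × 0.95 = 2715
30–39: 6560 × 0.949 = 6225
40–49: 5860 × 0.954 = 5590
50–59: 9325 × 0.943 = 8793
60–69: 5937 × 0.934 = 5545
End of period: [2888, 2678, 2715, 6225, 5590, 8793, 5545]
After projecting period 4:
Births: 2715 × 0.213 = 578 ; 6225 × 0.081 = 504 ; 5590 × 0.109 = 609 → total 1691
10–19: 2888 × 0.959 = 2770
20–29: 2678 × 0.95 = 2544
30–39: 2715 × 0.949 = 2577
40–49: 6225 × 0.954 = 5939
50–59: 5590 × 0.943 = 5271
60–69: 8793 × 0.934 = 8213
End of period: [1691, 2770, 2544, 2577, 5939, 5271, 8213]
Scenario B total after 4 periods: 29005
Difference B − A = 29005 − 27752 = 1253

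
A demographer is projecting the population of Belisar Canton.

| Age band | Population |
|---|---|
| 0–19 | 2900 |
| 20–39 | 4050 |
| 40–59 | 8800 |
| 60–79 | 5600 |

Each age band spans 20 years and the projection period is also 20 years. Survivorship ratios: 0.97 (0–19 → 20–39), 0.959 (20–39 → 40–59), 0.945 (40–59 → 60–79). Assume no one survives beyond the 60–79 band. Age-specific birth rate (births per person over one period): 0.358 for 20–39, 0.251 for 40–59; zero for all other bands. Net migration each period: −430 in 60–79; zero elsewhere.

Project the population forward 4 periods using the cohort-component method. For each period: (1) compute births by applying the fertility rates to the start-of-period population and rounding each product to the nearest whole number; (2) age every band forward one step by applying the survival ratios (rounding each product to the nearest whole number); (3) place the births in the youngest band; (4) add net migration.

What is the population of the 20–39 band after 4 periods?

Numbering the bands 1..4 from youngest to oldest:
After projecting period 1:
Births: 4050 × 0.358 = 1450, 8800 × 0.251 = 2209 → 3659
Band 2: 2900 × 0.97 = 2813
Band 3: 4050 × 0.959 = 3884
Band 4: 8800 × 0.945 = 8316
Net migration: Band 4 − 430 → 7886
Population now: 0–19=3659, 20–39=2813, 40–59=3884, 60–79=7886
After projecting period 2:
Births: 2813 × 0.358 = 1007, 3884 × 0.251 = 975 → 1982
Band 2: 3659 × 0.97 = 3549
Band 3: 2813 × 0.959 = 2698
Band 4: 3884 × 0.945 = 3670
Net migration: Band 4 − 430 → 3240
Population now: 0–19=1982, 20–39=3549, 40–59=2698, 60–79=3240
After projecting period 3:
Births: 3549 × 0.358 = 1271, 2698 × 0.251 = 677 → 1948
Band 2: 1982 × 0.97 = 1923
Band 3: 3549 × 0.959 = 3403
Band 4: 2698 × 0.945 = 2550
Net migration: Band 4 − 430 → 2120
Population now: 0–19=1948, 20–39=1923, 40–59=3403, 60–79=2120
After projecting period 4:
Births: 1923 × 0.358 = 688, 3403 × 0.251 = 854 → 1542
Band 2: 1948 × 0.97 = 1890
Band 3: 1923 × 0.959 = 1844
Band 4: 3403 × 0.945 = 3216
Net migration: Band 4 − 430 → 2786
Population now: 0–19=1542, 20–39=1890, 40–59=1844, 60–79=2786

1890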